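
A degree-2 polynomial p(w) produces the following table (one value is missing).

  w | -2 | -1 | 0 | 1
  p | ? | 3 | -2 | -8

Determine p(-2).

The 3 known values determine p uniquely (degree ≤ 2).
L_0(-2) = (-2)·(-3)/[(-1)·(-2)] = 3
L_1(-2) = (-1)·(-3)/[(1)·(-1)] = -3
L_2(-2) = (-1)·(-2)/[(2)·(1)] = 1
Sum: 3·(3) + (-2)·(-3) + (-8)·(1) = 7

7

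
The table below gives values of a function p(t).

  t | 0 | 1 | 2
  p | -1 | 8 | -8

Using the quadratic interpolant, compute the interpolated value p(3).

L_0(3) = (2)·(1)/[(-1)·(-2)] = 1
L_1(3) = (3)·(1)/[(1)·(-1)] = -3
L_2(3) = (3)·(2)/[(2)·(1)] = 3
Sum: (-1)·(1) + 8·(-3) + (-8)·(3) = -49

-49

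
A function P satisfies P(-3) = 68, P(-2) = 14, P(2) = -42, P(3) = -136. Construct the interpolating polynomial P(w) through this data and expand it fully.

Newton's divided differences:
P[-3,-2] = (14 - 68) / (-2 - (-3)) = -54
P[-2,2] = (-42 - 14) / (2 - (-2)) = -14
P[2,3] = (-136 - (-42)) / (3 - 2) = -94
P[-3,-2,2] = (-14 - (-54)) / (2 - (-3)) = 8
P[-2,2,3] = (-94 - (-14)) / (3 - (-2)) = -16
P[-3,-2,2,3] = (-16 - 8) / (3 - (-3)) = -4
P(w) = 68 + (-54)·(w + 3) + 8·(w + 3)(w + 2) + (-4)·(w + 3)(w + 2)(w - 2)
Expanding: P(w) = -4w^3 - 4w^2 + 2w + 2

P(w) = -4w^3 - 4w^2 + 2w + 2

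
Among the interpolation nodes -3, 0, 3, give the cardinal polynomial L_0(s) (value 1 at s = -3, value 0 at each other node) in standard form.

L_0(s) = (1/18)s^2 - (1/6)s

L_0(s) = s(s - 3) / [(-3)·(-6)]
       = (s^2 - 3s) / (18)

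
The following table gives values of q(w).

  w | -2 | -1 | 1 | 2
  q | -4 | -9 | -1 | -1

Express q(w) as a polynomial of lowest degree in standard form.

Newton's divided differences:
q[-2,-1] = (-9 - (-4)) / (-1 - (-2)) = -5
q[-1,1] = (-1 - (-9)) / (1 - (-1)) = 4
q[1,2] = (-1 - (-1)) / (2 - 1) = 0
q[-2,-1,1] = (4 - (-5)) / (1 - (-2)) = 3
q[-1,1,2] = (0 - 4) / (2 - (-1)) = -4/3
q[-2,-1,1,2] = (-4/3 - 3) / (2 - (-2)) = -13/12
q(w) = -4 + (-5)·(w + 2) + 3·(w + 2)(w + 1) + (-13/12)·(w + 2)(w + 1)(w - 1)
Expanding: q(w) = -(13/12)w^3 + (5/6)w^2 + (61/12)w - 35/6

q(w) = -(13/12)w^3 + (5/6)w^2 + (61/12)w - 35/6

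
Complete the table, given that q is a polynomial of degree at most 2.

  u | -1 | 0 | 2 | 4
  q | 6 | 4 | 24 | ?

76

The 3 known values determine q uniquely (degree ≤ 2).
Evaluate each Lagrange basis at u = 4:
L_0(4) = (4)·(2)/[(-1)·(-3)] = 8/3
L_1(4) = (5)·(2)/[(1)·(-2)] = -5
L_2(4) = (5)·(4)/[(3)·(2)] = 10/3
Sum: 6·(8/3) + 4·(-5) + 24·(10/3) = 76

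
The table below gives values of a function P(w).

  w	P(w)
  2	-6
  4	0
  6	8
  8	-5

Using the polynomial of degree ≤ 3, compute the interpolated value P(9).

-425/16

Evaluate each Lagrange basis at w = 9:
L_0(9) = (5)·(3)·(1)/[(-2)·(-4)·(-6)] = -5/16
L_1(9) = (7)·(3)·(1)/[(2)·(-2)·(-4)] = 21/16
L_2(9) = (7)·(5)·(1)/[(4)·(2)·(-2)] = -35/16
L_3(9) = (7)·(5)·(3)/[(6)·(4)·(2)] = 35/16
Sum: (-6)·(-5/16) + 0 + 8·(-35/16) + (-5)·(35/16) = -425/16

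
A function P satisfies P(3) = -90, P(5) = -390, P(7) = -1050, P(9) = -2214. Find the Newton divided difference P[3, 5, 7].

-45

P[3,5] = (-390 - (-90)) / (5 - 3) = -150
P[5,7] = (-1050 - (-390)) / (7 - 5) = -330
P[3,5,7] = (-330 - (-150)) / (7 - 3) = -45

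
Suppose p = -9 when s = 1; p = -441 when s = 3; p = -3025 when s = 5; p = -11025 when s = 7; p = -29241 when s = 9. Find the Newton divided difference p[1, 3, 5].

-269

p[1,3] = (-441 - (-9)) / (3 - 1) = -216
p[3,5] = (-3025 - (-441)) / (5 - 3) = -1292
p[1,3,5] = (-1292 - (-216)) / (5 - 1) = -269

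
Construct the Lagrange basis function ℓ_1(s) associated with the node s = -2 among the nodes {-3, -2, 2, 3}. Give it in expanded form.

ℓ_1(s) = (s + 3)(s - 2)(s - 3) / [(1)·(-4)·(-5)]
       = (s^3 - 2s^2 - 9s + 18) / (20)

ℓ_1(s) = (1/20)s^3 - (1/10)s^2 - (9/20)s + 9/10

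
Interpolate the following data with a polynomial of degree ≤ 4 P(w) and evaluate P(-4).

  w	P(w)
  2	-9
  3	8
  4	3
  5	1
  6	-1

-5501

Using Newton's divided-difference form:
P[2,3] = (8 - (-9)) / (3 - 2) = 17
P[3,4] = (3 - 8) / (4 - 3) = -5
P[4,5] = (1 - 3) / (5 - 4) = -2
P[5,6] = (-1 - 1) / (6 - 5) = -2
P[2,3,4] = (-5 - 17) / (4 - 2) = -11
P[3,4,5] = (-2 - (-5)) / (5 - 3) = 3/2
P[4,5,6] = (-2 - (-2)) / (6 - 4) = 0
P[2,3,4,5] = (3/2 - (-11)) / (5 - 2) = 25/6
P[3,4,5,6] = (0 - 3/2) / (6 - 3) = -1/2
P[2,3,4,5,6] = (-1/2 - 25/6) / (6 - 2) = -7/6
P(-4) = -9 + 17·(-6) + (-11)·(-6)·(-7) + (25/6)·(-6)·(-7)·(-8) + (-7/6)·(-6)·(-7)·(-8)·(-9) = -5501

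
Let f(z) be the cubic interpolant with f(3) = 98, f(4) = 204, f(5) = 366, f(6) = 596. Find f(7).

906

Using Newton's divided-difference form:
f[3,4] = (204 - 98) / (4 - 3) = 106
f[4,5] = (366 - 204) / (5 - 4) = 162
f[5,6] = (596 - 366) / (6 - 5) = 230
f[3,4,5] = (162 - 106) / (5 - 3) = 28
f[4,5,6] = (230 - 162) / (6 - 4) = 34
f[3,4,5,6] = (34 - 28) / (6 - 3) = 2
f(7) = 98 + 106·(4) + 28·(4)·(3) + 2·(4)·(3)·(2) = 906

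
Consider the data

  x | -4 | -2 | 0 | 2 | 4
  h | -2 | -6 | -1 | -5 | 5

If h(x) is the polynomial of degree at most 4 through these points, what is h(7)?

25275/128

Evaluate each Lagrange basis at x = 7:
L_0(7) = (9)·(7)·(5)·(3)/[(-2)·(-4)·(-6)·(-8)] = 315/128
L_1(7) = (11)·(7)·(5)·(3)/[(2)·(-2)·(-4)·(-6)] = -385/32
L_2(7) = (11)·(9)·(5)·(3)/[(4)·(2)·(-2)·(-4)] = 1485/64
L_3(7) = (11)·(9)·(7)·(3)/[(6)·(4)·(2)·(-2)] = -693/32
L_4(7) = (11)·(9)·(7)·(5)/[(8)·(6)·(4)·(2)] = 1155/128
Sum: (-2)·(315/128) + (-6)·(-385/32) + (-1)·(1485/64) + (-5)·(-693/32) + 5·(1155/128) = 25275/128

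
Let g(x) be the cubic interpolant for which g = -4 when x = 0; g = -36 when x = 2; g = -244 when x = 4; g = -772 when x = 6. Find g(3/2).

L_0(3/2) = (-1/2)·(-5/2)·(-9/2)/[(-2)·(-4)·(-6)] = 15/128
L_1(3/2) = (3/2)·(-5/2)·(-9/2)/[(2)·(-2)·(-4)] = 135/128
L_2(3/2) = (3/2)·(-1/2)·(-9/2)/[(4)·(2)·(-2)] = -27/128
L_3(3/2) = (3/2)·(-1/2)·(-5/2)/[(6)·(4)·(2)] = 5/128
Sum: (-4)·(15/128) + (-36)·(135/128) + (-244)·(-27/128) + (-772)·(5/128) = -137/8

-137/8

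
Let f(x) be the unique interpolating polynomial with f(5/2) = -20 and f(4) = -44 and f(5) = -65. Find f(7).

Evaluate each Lagrange basis at x = 7:
L_0(7) = (3)·(2)/[(-3/2)·(-5/2)] = 8/5
L_1(7) = (9/2)·(2)/[(3/2)·(-1)] = -6
L_2(7) = (9/2)·(3)/[(5/2)·(1)] = 27/5
Sum: (-20)·(8/5) + (-44)·(-6) + (-65)·(27/5) = -119

-119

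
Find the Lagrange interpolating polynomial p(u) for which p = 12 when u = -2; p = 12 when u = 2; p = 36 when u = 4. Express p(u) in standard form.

Build the Lagrange basis polynomials:
L_0(u) = (u - 2)(u - 4) / [24] = (1/24)u^2 - (1/4)u + 1/3
L_1(u) = (u + 2)(u - 4) / [-8] = -(1/8)u^2 + (1/4)u + 1
L_2(u) = (u + 2)(u - 2) / [12] = (1/12)u^2 - 1/3
p(u) = 12·L_0 + 12·L_1 + 36·L_2
  12·L_0(u) = (1/2)u^2 - 3u + 4
  12·L_1(u) = -(3/2)u^2 + 3u + 12
  36·L_2(u) = 3u^2 - 12
Adding term by term: 2u^2 + 4

p(u) = 2u^2 + 4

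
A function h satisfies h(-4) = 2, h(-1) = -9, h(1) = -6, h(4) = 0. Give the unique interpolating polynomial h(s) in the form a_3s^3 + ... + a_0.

h(s) = -(7/60)s^3 + (17/30)s^2 + (97/60)s - 121/15

L_0(s) = (s + 1)(s - 1)(s - 4) / [-120] = -(1/120)s^3 + (1/30)s^2 + (1/120)s - 1/30
L_1(s) = (s + 4)(s - 1)(s - 4) / [30] = (1/30)s^3 - (1/30)s^2 - (8/15)s + 8/15
L_2(s) = (s + 4)(s + 1)(s - 4) / [-30] = -(1/30)s^3 - (1/30)s^2 + (8/15)s + 8/15
L_3(s) = (s + 4)(s + 1)(s - 1) / [120] = (1/120)s^3 + (1/30)s^2 - (1/120)s - 1/30
h(s) = 2·L_0 + (-9)·L_1 + (-6)·L_2 + 0·L_3
  2·L_0(s) = -(1/60)s^3 + (1/15)s^2 + (1/60)s - 1/15
  (-9)·L_1(s) = -(3/10)s^3 + (3/10)s^2 + (24/5)s - 24/5
  (-6)·L_2(s) = (1/5)s^3 + (1/5)s^2 - (16/5)s - 16/5
  0·L_3(s) = 0
Adding term by term: -(7/60)s^3 + (17/30)s^2 + (97/60)s - 121/15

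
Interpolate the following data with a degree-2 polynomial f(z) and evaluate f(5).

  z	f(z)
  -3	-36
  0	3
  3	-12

Evaluate each Lagrange basis at z = 5:
L_0(5) = (5)·(2)/[(-3)·(-6)] = 5/9
L_1(5) = (8)·(2)/[(3)·(-3)] = -16/9
L_2(5) = (8)·(5)/[(6)·(3)] = 20/9
Sum: (-36)·(5/9) + 3·(-16/9) + (-12)·(20/9) = -52

-52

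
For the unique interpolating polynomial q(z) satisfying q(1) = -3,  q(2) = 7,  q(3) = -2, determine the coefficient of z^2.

The leading coefficient equals the top divided difference q[1,2,3].
q[1,2] = (7 - (-3)) / (2 - 1) = 10
q[2,3] = (-2 - 7) / (3 - 2) = -9
q[1,2,3] = (-9 - 10) / (3 - 1) = -19/2

-19/2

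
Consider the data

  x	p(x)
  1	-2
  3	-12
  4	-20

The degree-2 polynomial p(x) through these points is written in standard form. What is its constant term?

L_0(x) = (x - 3)(x - 4) / [6] = (1/6)x^2 - (7/6)x + 2
L_1(x) = (x - 1)(x - 4) / [-2] = -(1/2)x^2 + (5/2)x - 2
L_2(x) = (x - 1)(x - 3) / [3] = (1/3)x^2 - (4/3)x + 1
p(x) = (-2)·L_0 + (-12)·L_1 + (-20)·L_2
Only the constant term is needed; take it from each L_i and combine:
(-2)·(2) + (-12)·(-2) + (-20)·(1) = 0

0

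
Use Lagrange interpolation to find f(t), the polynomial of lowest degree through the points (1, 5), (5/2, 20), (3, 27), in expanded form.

Build the Lagrange basis polynomials:
L_0(t) = (t - 5/2)(t - 3) / [3] = (1/3)t^2 - (11/6)t + 5/2
L_1(t) = (t - 1)(t - 3) / [-3/4] = -(4/3)t^2 + (16/3)t - 4
L_2(t) = (t - 1)(t - 5/2) / [1] = t^2 - (7/2)t + 5/2
f(t) = 5·L_0 + 20·L_1 + 27·L_2
  5·L_0(t) = (5/3)t^2 - (55/6)t + 25/2
  20·L_1(t) = -(80/3)t^2 + (320/3)t - 80
  27·L_2(t) = 27t^2 - (189/2)t + 135/2
Adding term by term: 2t^2 + 3t

f(t) = 2t^2 + 3t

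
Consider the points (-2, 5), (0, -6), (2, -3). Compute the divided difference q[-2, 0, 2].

7/4

q[-2,0] = (-6 - 5) / (0 - (-2)) = -11/2
q[0,2] = (-3 - (-6)) / (2 - 0) = 3/2
q[-2,0,2] = (3/2 - (-11/2)) / (2 - (-2)) = 7/4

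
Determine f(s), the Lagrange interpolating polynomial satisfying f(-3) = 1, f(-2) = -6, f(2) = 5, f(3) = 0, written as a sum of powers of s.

L_0(s) = (s + 2)(s - 2)(s - 3) / [-30] = -(1/30)s^3 + (1/10)s^2 + (2/15)s - 2/5
L_1(s) = (s + 3)(s - 2)(s - 3) / [20] = (1/20)s^3 - (1/10)s^2 - (9/20)s + 9/10
L_2(s) = (s + 3)(s + 2)(s - 3) / [-20] = -(1/20)s^3 - (1/10)s^2 + (9/20)s + 9/10
L_3(s) = (s + 3)(s + 2)(s - 2) / [30] = (1/30)s^3 + (1/10)s^2 - (2/15)s - 2/5
f(s) = 1·L_0 + (-6)·L_1 + 5·L_2 + 0·L_3
  1·L_0(s) = -(1/30)s^3 + (1/10)s^2 + (2/15)s - 2/5
  (-6)·L_1(s) = -(3/10)s^3 + (3/5)s^2 + (27/10)s - 27/5
  5·L_2(s) = -(1/4)s^3 - (1/2)s^2 + (9/4)s + 9/2
  0·L_3(s) = 0
Adding term by term: -(7/12)s^3 + (1/5)s^2 + (61/12)s - 13/10

f(s) = -(7/12)s^3 + (1/5)s^2 + (61/12)s - 13/10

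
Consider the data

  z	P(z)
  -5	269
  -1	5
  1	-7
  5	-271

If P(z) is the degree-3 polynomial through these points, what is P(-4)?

L_0(-4) = (-3)·(-5)·(-9)/[(-4)·(-6)·(-10)] = 9/16
L_1(-4) = (1)·(-5)·(-9)/[(4)·(-2)·(-6)] = 15/16
L_2(-4) = (1)·(-3)·(-9)/[(6)·(2)·(-4)] = -9/16
L_3(-4) = (1)·(-3)·(-5)/[(10)·(6)·(4)] = 1/16
Sum: 269·(9/16) + 5·(15/16) + (-7)·(-9/16) + (-271)·(1/16) = 143

143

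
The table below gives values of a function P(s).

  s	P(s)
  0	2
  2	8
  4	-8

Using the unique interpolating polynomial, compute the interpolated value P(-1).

Using Newton's divided-difference form:
P[0,2] = (8 - 2) / (2 - 0) = 3
P[2,4] = (-8 - 8) / (4 - 2) = -8
P[0,2,4] = (-8 - 3) / (4 - 0) = -11/4
P(-1) = 2 + 3·(-1) + (-11/4)·(-1)·(-3) = -37/4

-37/4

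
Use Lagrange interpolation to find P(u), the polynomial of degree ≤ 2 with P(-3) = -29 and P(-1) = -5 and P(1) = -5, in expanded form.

L_0(u) = (u + 1)(u - 1) / [8] = (1/8)u^2 - 1/8
L_1(u) = (u + 3)(u - 1) / [-4] = -(1/4)u^2 - (1/2)u + 3/4
L_2(u) = (u + 3)(u + 1) / [8] = (1/8)u^2 + (1/2)u + 3/8
P(u) = (-29)·L_0 + (-5)·L_1 + (-5)·L_2
  (-29)·L_0(u) = -(29/8)u^2 + 29/8
  (-5)·L_1(u) = (5/4)u^2 + (5/2)u - 15/4
  (-5)·L_2(u) = -(5/8)u^2 - (5/2)u - 15/8
Adding term by term: -3u^2 - 2

P(u) = -3u^2 - 2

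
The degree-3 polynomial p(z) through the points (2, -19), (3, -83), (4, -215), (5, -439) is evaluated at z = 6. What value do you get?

-779

L_0(6) = (3)·(2)·(1)/[(-1)·(-2)·(-3)] = -1
L_1(6) = (4)·(2)·(1)/[(1)·(-1)·(-2)] = 4
L_2(6) = (4)·(3)·(1)/[(2)·(1)·(-1)] = -6
L_3(6) = (4)·(3)·(2)/[(3)·(2)·(1)] = 4
Sum: (-19)·(-1) + (-83)·(4) + (-215)·(-6) + (-439)·(4) = -779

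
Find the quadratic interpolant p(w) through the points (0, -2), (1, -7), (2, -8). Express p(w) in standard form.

p(w) = 2w^2 - 7w - 2

L_0(w) = (w - 1)(w - 2) / [2] = (1/2)w^2 - (3/2)w + 1
L_1(w) = w(w - 2) / [-1] = -w^2 + 2w
L_2(w) = w(w - 1) / [2] = (1/2)w^2 - (1/2)w
p(w) = (-2)·L_0 + (-7)·L_1 + (-8)·L_2
  (-2)·L_0(w) = -w^2 + 3w - 2
  (-7)·L_1(w) = 7w^2 - 14w
  (-8)·L_2(w) = -4w^2 + 4w
Adding term by term: 2w^2 - 7w - 2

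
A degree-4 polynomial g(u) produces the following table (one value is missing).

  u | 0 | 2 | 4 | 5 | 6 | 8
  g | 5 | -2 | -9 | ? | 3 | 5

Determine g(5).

The 5 known values determine g uniquely (degree ≤ 4).
Evaluate each Lagrange basis at u = 5:
L_0(5) = (3)·(1)·(-1)·(-3)/[(-2)·(-4)·(-6)·(-8)] = 3/128
L_1(5) = (5)·(1)·(-1)·(-3)/[(2)·(-2)·(-4)·(-6)] = -5/32
L_2(5) = (5)·(3)·(-1)·(-3)/[(4)·(2)·(-2)·(-4)] = 45/64
L_3(5) = (5)·(3)·(1)·(-3)/[(6)·(4)·(2)·(-2)] = 15/32
L_4(5) = (5)·(3)·(1)·(-1)/[(8)·(6)·(4)·(2)] = -5/128
Sum: 5·(3/128) + (-2)·(-5/32) + (-9)·(45/64) + 3·(15/32) + 5·(-5/128) = -75/16

-75/16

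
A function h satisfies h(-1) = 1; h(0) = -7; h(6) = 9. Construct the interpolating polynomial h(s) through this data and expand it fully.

h(s) = (32/21)s^2 - (136/21)s - 7

Build the Lagrange basis polynomials:
L_0(s) = s(s - 6) / [7] = (1/7)s^2 - (6/7)s
L_1(s) = (s + 1)(s - 6) / [-6] = -(1/6)s^2 + (5/6)s + 1
L_2(s) = (s + 1)s / [42] = (1/42)s^2 + (1/42)s
h(s) = 1·L_0 + (-7)·L_1 + 9·L_2
  1·L_0(s) = (1/7)s^2 - (6/7)s
  (-7)·L_1(s) = (7/6)s^2 - (35/6)s - 7
  9·L_2(s) = (3/14)s^2 + (3/14)s
Adding term by term: (32/21)s^2 - (136/21)s - 7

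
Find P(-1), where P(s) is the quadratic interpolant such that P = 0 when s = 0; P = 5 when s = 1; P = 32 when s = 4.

L_0(-1) = (-2)·(-5)/[(-1)·(-4)] = 5/2
L_1(-1) = (-1)·(-5)/[(1)·(-3)] = -5/3
L_2(-1) = (-1)·(-2)/[(4)·(3)] = 1/6
Sum: 0 + 5·(-5/3) + 32·(1/6) = -3

-3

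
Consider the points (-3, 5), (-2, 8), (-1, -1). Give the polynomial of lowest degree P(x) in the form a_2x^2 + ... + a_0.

P(x) = -6x^2 - 27x - 22

Build the Lagrange basis polynomials:
L_0(x) = (x + 2)(x + 1) / [2] = (1/2)x^2 + (3/2)x + 1
L_1(x) = (x + 3)(x + 1) / [-1] = -x^2 - 4x - 3
L_2(x) = (x + 3)(x + 2) / [2] = (1/2)x^2 + (5/2)x + 3
P(x) = 5·L_0 + 8·L_1 + (-1)·L_2
  5·L_0(x) = (5/2)x^2 + (15/2)x + 5
  8·L_1(x) = -8x^2 - 32x - 24
  (-1)·L_2(x) = -(1/2)x^2 - (5/2)x - 3
Adding term by term: -6x^2 - 27x - 22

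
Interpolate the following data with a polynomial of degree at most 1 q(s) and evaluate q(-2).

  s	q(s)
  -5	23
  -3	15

11

L_0(-2) = (1)/[(-2)] = -1/2
L_1(-2) = (3)/[(2)] = 3/2
Sum: 23·(-1/2) + 15·(3/2) = 11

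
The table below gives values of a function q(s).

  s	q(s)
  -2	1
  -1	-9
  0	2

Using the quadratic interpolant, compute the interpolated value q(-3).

Using Newton's divided-difference form:
q[-2,-1] = (-9 - 1) / (-1 - (-2)) = -10
q[-1,0] = (2 - (-9)) / (0 - (-1)) = 11
q[-2,-1,0] = (11 - (-10)) / (0 - (-2)) = 21/2
q(-3) = 1 + (-10)·(-1) + (21/2)·(-1)·(-2) = 32

32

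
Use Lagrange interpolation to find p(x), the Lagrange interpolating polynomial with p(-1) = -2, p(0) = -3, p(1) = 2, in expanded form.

p(x) = 3x^2 + 2x - 3

Build the Lagrange basis polynomials:
L_0(x) = x(x - 1) / [2] = (1/2)x^2 - (1/2)x
L_1(x) = (x + 1)(x - 1) / [-1] = -x^2 + 1
L_2(x) = (x + 1)x / [2] = (1/2)x^2 + (1/2)x
p(x) = (-2)·L_0 + (-3)·L_1 + 2·L_2
  (-2)·L_0(x) = -x^2 + x
  (-3)·L_1(x) = 3x^2 - 3
  2·L_2(x) = x^2 + x
Adding term by term: 3x^2 + 2x - 3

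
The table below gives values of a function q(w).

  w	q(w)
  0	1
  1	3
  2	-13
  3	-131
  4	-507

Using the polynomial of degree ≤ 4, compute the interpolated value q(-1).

-7

Using Newton's divided-difference form:
q[0,1] = (3 - 1) / (1 - 0) = 2
q[1,2] = (-13 - 3) / (2 - 1) = -16
q[2,3] = (-131 - (-13)) / (3 - 2) = -118
q[3,4] = (-507 - (-131)) / (4 - 3) = -376
q[0,1,2] = (-16 - 2) / (2 - 0) = -9
q[1,2,3] = (-118 - (-16)) / (3 - 1) = -51
q[2,3,4] = (-376 - (-118)) / (4 - 2) = -129
q[0,1,2,3] = (-51 - (-9)) / (3 - 0) = -14
q[1,2,3,4] = (-129 - (-51)) / (4 - 1) = -26
q[0,1,2,3,4] = (-26 - (-14)) / (4 - 0) = -3
q(-1) = 1 + 2·(-1) + (-9)·(-1)·(-2) + (-14)·(-1)·(-2)·(-3) + (-3)·(-1)·(-2)·(-3)·(-4) = -7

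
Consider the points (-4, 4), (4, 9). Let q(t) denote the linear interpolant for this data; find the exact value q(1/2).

Evaluate each Lagrange basis at t = 1/2:
L_0(1/2) = (-7/2)/[(-8)] = 7/16
L_1(1/2) = (9/2)/[(8)] = 9/16
Sum: 4·(7/16) + 9·(9/16) = 109/16

109/16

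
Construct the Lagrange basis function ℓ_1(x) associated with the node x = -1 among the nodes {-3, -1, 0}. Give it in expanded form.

ℓ_1(x) = -(1/2)x^2 - (3/2)x

ℓ_1(x) = (x + 3)x / [(2)·(-1)]
       = (x^2 + 3x) / (-2)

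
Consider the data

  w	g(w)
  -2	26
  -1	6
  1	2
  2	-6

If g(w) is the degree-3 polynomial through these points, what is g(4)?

-94

Evaluate each Lagrange basis at w = 4:
L_0(4) = (5)·(3)·(2)/[(-1)·(-3)·(-4)] = -5/2
L_1(4) = (6)·(3)·(2)/[(1)·(-2)·(-3)] = 6
L_2(4) = (6)·(5)·(2)/[(3)·(2)·(-1)] = -10
L_3(4) = (6)·(5)·(3)/[(4)·(3)·(1)] = 15/2
Sum: 26·(-5/2) + 6·(6) + 2·(-10) + (-6)·(15/2) = -94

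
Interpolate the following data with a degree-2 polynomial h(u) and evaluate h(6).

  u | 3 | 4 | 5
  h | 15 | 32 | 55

84

Using Newton's divided-difference form:
h[3,4] = (32 - 15) / (4 - 3) = 17
h[4,5] = (55 - 32) / (5 - 4) = 23
h[3,4,5] = (23 - 17) / (5 - 3) = 3
h(6) = 15 + 17·(3) + 3·(3)·(2) = 84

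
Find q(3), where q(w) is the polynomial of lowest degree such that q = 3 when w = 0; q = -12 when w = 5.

L_0(3) = (-2)/[(-5)] = 2/5
L_1(3) = (3)/[(5)] = 3/5
Sum: 3·(2/5) + (-12)·(3/5) = -6

-6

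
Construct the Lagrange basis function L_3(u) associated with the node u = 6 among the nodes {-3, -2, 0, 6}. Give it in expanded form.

L_3(u) = (1/432)u^3 + (5/432)u^2 + (1/72)u

L_3(u) = (u + 3)(u + 2)u / [(9)·(8)·(6)]
       = (u^3 + 5u^2 + 6u) / (432)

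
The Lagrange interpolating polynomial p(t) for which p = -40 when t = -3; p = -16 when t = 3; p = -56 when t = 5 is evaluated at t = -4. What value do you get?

-65

Evaluate each Lagrange basis at t = -4:
L_0(-4) = (-7)·(-9)/[(-6)·(-8)] = 21/16
L_1(-4) = (-1)·(-9)/[(6)·(-2)] = -3/4
L_2(-4) = (-1)·(-7)/[(8)·(2)] = 7/16
Sum: (-40)·(21/16) + (-16)·(-3/4) + (-56)·(7/16) = -65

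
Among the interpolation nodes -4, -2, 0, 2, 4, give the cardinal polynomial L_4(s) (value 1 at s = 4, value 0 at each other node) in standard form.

L_4(s) = (s + 4)(s + 2)s(s - 2) / [(8)·(6)·(4)·(2)]
       = (s^4 + 4s^3 - 4s^2 - 16s) / (384)

L_4(s) = (1/384)s^4 + (1/96)s^3 - (1/96)s^2 - (1/24)s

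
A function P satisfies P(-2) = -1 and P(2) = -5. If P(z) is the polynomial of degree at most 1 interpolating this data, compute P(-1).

-2

L_0(-1) = (-3)/[(-4)] = 3/4
L_1(-1) = (1)/[(4)] = 1/4
Sum: (-1)·(3/4) + (-5)·(1/4) = -2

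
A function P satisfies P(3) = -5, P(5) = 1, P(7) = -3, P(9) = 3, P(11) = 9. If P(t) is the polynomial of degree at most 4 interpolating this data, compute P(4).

Using Newton's divided-difference form:
P[3,5] = (1 - (-5)) / (5 - 3) = 3
P[5,7] = (-3 - 1) / (7 - 5) = -2
P[7,9] = (3 - (-3)) / (9 - 7) = 3
P[9,11] = (9 - 3) / (11 - 9) = 3
P[3,5,7] = (-2 - 3) / (7 - 3) = -5/4
P[5,7,9] = (3 - (-2)) / (9 - 5) = 5/4
P[7,9,11] = (3 - 3) / (11 - 7) = 0
P[3,5,7,9] = (5/4 - (-5/4)) / (9 - 3) = 5/12
P[5,7,9,11] = (0 - 5/4) / (11 - 5) = -5/24
P[3,5,7,9,11] = (-5/24 - 5/12) / (11 - 3) = -5/64
P(4) = -5 + 3·(1) + (-5/4)·(1)·(-1) + (5/12)·(1)·(-1)·(-3) + (-5/64)·(1)·(-1)·(-3)·(-5) = 107/64

107/64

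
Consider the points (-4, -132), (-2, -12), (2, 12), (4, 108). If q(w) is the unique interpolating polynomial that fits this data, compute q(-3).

Evaluate each Lagrange basis at w = -3:
L_0(-3) = (-1)·(-5)·(-7)/[(-2)·(-6)·(-8)] = 35/96
L_1(-3) = (1)·(-5)·(-7)/[(2)·(-4)·(-6)] = 35/48
L_2(-3) = (1)·(-1)·(-7)/[(6)·(4)·(-2)] = -7/48
L_3(-3) = (1)·(-1)·(-5)/[(8)·(6)·(2)] = 5/96
Sum: (-132)·(35/96) + (-12)·(35/48) + 12·(-7/48) + 108·(5/96) = -53

-53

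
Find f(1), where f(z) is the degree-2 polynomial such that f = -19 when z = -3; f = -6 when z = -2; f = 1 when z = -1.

-3

Evaluate each Lagrange basis at z = 1:
L_0(1) = (3)·(2)/[(-1)·(-2)] = 3
L_1(1) = (4)·(2)/[(1)·(-1)] = -8
L_2(1) = (4)·(3)/[(2)·(1)] = 6
Sum: (-19)·(3) + (-6)·(-8) + 1·(6) = -3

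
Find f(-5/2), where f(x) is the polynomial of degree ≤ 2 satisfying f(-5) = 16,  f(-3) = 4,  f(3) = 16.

L_0(-5/2) = (1/2)·(-11/2)/[(-2)·(-8)] = -11/64
L_1(-5/2) = (5/2)·(-11/2)/[(2)·(-6)] = 55/48
L_2(-5/2) = (5/2)·(1/2)/[(8)·(6)] = 5/192
Sum: 16·(-11/64) + 4·(55/48) + 16·(5/192) = 9/4

9/4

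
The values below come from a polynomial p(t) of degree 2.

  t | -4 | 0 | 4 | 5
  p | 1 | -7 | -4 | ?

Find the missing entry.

The 3 known values determine p uniquely (degree ≤ 2).
L_0(5) = (5)·(1)/[(-4)·(-8)] = 5/32
L_1(5) = (9)·(1)/[(4)·(-4)] = -9/16
L_2(5) = (9)·(5)/[(8)·(4)] = 45/32
Sum: 1·(5/32) + (-7)·(-9/16) + (-4)·(45/32) = -49/32

-49/32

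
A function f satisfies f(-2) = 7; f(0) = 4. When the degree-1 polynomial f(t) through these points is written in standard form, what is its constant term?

Build the Lagrange basis polynomials:
L_0(t) = t / [-2] = -(1/2)t
L_1(t) = (t + 2) / [2] = (1/2)t + 1
f(t) = 7·L_0 + 4·L_1
Only the constant term is needed; take it from each L_i and combine:
7·(0) + 4·(1) = 4

4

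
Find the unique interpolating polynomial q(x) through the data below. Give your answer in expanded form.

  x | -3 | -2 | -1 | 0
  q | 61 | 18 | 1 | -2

Build the Lagrange basis polynomials:
L_0(x) = (x + 2)(x + 1)x / [-6] = -(1/6)x^3 - (1/2)x^2 - (1/3)x
L_1(x) = (x + 3)(x + 1)x / [2] = (1/2)x^3 + 2x^2 + (3/2)x
L_2(x) = (x + 3)(x + 2)x / [-2] = -(1/2)x^3 - (5/2)x^2 - 3x
L_3(x) = (x + 3)(x + 2)(x + 1) / [6] = (1/6)x^3 + x^2 + (11/6)x + 1
q(x) = 61·L_0 + 18·L_1 + 1·L_2 + (-2)·L_3
  61·L_0(x) = -(61/6)x^3 - (61/2)x^2 - (61/3)x
  18·L_1(x) = 9x^3 + 36x^2 + 27x
  1·L_2(x) = -(1/2)x^3 - (5/2)x^2 - 3x
  (-2)·L_3(x) = -(1/3)x^3 - 2x^2 - (11/3)x - 2
Adding term by term: -2x^3 + x^2 - 2

q(x) = -2x^3 + x^2 - 2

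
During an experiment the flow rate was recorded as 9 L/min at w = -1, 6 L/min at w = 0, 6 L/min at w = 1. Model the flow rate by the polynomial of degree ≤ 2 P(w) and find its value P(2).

Evaluate each Lagrange basis at w = 2:
L_0(2) = (2)·(1)/[(-1)·(-2)] = 1
L_1(2) = (3)·(1)/[(1)·(-1)] = -3
L_2(2) = (3)·(2)/[(2)·(1)] = 3
Sum: 9·(1) + 6·(-3) + 6·(3) = 9

9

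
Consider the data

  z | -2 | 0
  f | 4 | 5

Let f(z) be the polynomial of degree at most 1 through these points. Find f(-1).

Evaluate each Lagrange basis at z = -1:
L_0(-1) = (-1)/[(-2)] = 1/2
L_1(-1) = (1)/[(2)] = 1/2
Sum: 4·(1/2) + 5·(1/2) = 9/2

9/2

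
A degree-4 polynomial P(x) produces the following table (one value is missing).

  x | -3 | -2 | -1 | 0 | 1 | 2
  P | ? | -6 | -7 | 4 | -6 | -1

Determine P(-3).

109

The 5 known values determine P uniquely (degree ≤ 4).
Evaluate each Lagrange basis at x = -3:
L_0(-3) = (-2)·(-3)·(-4)·(-5)/[(-1)·(-2)·(-3)·(-4)] = 5
L_1(-3) = (-1)·(-3)·(-4)·(-5)/[(1)·(-1)·(-2)·(-3)] = -10
L_2(-3) = (-1)·(-2)·(-4)·(-5)/[(2)·(1)·(-1)·(-2)] = 10
L_3(-3) = (-1)·(-2)·(-3)·(-5)/[(3)·(2)·(1)·(-1)] = -5
L_4(-3) = (-1)·(-2)·(-3)·(-4)/[(4)·(3)·(2)·(1)] = 1
Sum: (-6)·(5) + (-7)·(-10) + 4·(10) + (-6)·(-5) + (-1)·(1) = 109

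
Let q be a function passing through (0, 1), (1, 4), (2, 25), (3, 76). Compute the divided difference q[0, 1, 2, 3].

q[0,1] = (4 - 1) / (1 - 0) = 3
q[1,2] = (25 - 4) / (2 - 1) = 21
q[2,3] = (76 - 25) / (3 - 2) = 51
q[0,1,2] = (21 - 3) / (2 - 0) = 9
q[1,2,3] = (51 - 21) / (3 - 1) = 15
q[0,1,2,3] = (15 - 9) / (3 - 0) = 2

2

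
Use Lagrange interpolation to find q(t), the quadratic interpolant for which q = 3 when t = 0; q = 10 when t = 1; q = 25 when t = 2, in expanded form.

q(t) = 4t^2 + 3t + 3

Build the Lagrange basis polynomials:
L_0(t) = (t - 1)(t - 2) / [2] = (1/2)t^2 - (3/2)t + 1
L_1(t) = t(t - 2) / [-1] = -t^2 + 2t
L_2(t) = t(t - 1) / [2] = (1/2)t^2 - (1/2)t
q(t) = 3·L_0 + 10·L_1 + 25·L_2
  3·L_0(t) = (3/2)t^2 - (9/2)t + 3
  10·L_1(t) = -10t^2 + 20t
  25·L_2(t) = (25/2)t^2 - (25/2)t
Adding term by term: 4t^2 + 3t + 3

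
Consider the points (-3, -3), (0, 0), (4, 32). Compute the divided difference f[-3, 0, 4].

1

f[-3,0] = (0 - (-3)) / (0 - (-3)) = 1
f[0,4] = (32 - 0) / (4 - 0) = 8
f[-3,0,4] = (8 - 1) / (4 - (-3)) = 1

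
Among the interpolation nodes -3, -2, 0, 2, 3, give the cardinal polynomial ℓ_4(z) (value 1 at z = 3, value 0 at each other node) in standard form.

ℓ_4(z) = (1/90)z^4 + (1/30)z^3 - (2/45)z^2 - (2/15)z

ℓ_4(z) = (z + 3)(z + 2)z(z - 2) / [(6)·(5)·(3)·(1)]
       = (z^4 + 3z^3 - 4z^2 - 12z) / (90)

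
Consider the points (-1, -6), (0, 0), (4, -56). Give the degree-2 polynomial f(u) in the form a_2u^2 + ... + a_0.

f(u) = -4u^2 + 2u

Newton's divided differences:
f[-1,0] = (0 - (-6)) / (0 - (-1)) = 6
f[0,4] = (-56 - 0) / (4 - 0) = -14
f[-1,0,4] = (-14 - 6) / (4 - (-1)) = -4
f(u) = -6 + 6·(u + 1) + (-4)·(u + 1)u
Expanding: f(u) = -4u^2 + 2u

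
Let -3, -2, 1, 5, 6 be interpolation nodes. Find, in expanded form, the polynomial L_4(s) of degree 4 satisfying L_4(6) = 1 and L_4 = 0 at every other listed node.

L_4(s) = (s + 3)(s + 2)(s - 1)(s - 5) / [(9)·(8)·(5)·(1)]
       = (s^4 - s^3 - 19s^2 - 11s + 30) / (360)

L_4(s) = (1/360)s^4 - (1/360)s^3 - (19/360)s^2 - (11/360)s + 1/12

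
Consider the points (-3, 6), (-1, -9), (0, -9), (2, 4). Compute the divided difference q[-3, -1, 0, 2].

q[-3,-1] = (-9 - 6) / (-1 - (-3)) = -15/2
q[-1,0] = (-9 - (-9)) / (0 - (-1)) = 0
q[0,2] = (4 - (-9)) / (2 - 0) = 13/2
q[-3,-1,0] = (0 - (-15/2)) / (0 - (-3)) = 5/2
q[-1,0,2] = (13/2 - 0) / (2 - (-1)) = 13/6
q[-3,-1,0,2] = (13/6 - 5/2) / (2 - (-3)) = -1/15

-1/15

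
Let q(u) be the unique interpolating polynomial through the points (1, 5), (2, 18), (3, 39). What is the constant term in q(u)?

0

L_0(u) = (u - 2)(u - 3) / [2] = (1/2)u^2 - (5/2)u + 3
L_1(u) = (u - 1)(u - 3) / [-1] = -u^2 + 4u - 3
L_2(u) = (u - 1)(u - 2) / [2] = (1/2)u^2 - (3/2)u + 1
q(u) = 5·L_0 + 18·L_1 + 39·L_2
Only the constant term is needed; take it from each L_i and combine:
5·(3) + 18·(-3) + 39·(1) = 0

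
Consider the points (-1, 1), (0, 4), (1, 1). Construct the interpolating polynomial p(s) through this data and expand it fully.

p(s) = -3s^2 + 4

Build the Lagrange basis polynomials:
L_0(s) = s(s - 1) / [2] = (1/2)s^2 - (1/2)s
L_1(s) = (s + 1)(s - 1) / [-1] = -s^2 + 1
L_2(s) = (s + 1)s / [2] = (1/2)s^2 + (1/2)s
p(s) = 1·L_0 + 4·L_1 + 1·L_2
  1·L_0(s) = (1/2)s^2 - (1/2)s
  4·L_1(s) = -4s^2 + 4
  1·L_2(s) = (1/2)s^2 + (1/2)s
Adding term by term: -3s^2 + 4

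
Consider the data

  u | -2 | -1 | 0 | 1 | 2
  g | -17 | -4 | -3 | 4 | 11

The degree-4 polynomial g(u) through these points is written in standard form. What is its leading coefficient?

L_0(u) = (u + 1)u(u - 1)(u - 2) / [24] = (1/24)u^4 - (1/12)u^3 - (1/24)u^2 + (1/12)u
L_1(u) = (u + 2)u(u - 1)(u - 2) / [-6] = -(1/6)u^4 + (1/6)u^3 + (2/3)u^2 - (2/3)u
L_2(u) = (u + 2)(u + 1)(u - 1)(u - 2) / [4] = (1/4)u^4 - (5/4)u^2 + 1
L_3(u) = (u + 2)(u + 1)u(u - 2) / [-6] = -(1/6)u^4 - (1/6)u^3 + (2/3)u^2 + (2/3)u
L_4(u) = (u + 2)(u + 1)u(u - 1) / [24] = (1/24)u^4 + (1/12)u^3 - (1/24)u^2 - (1/12)u
g(u) = (-17)·L_0 + (-4)·L_1 + (-3)·L_2 + 4·L_3 + 11·L_4
Only the coefficient of u^4 is needed; take it from each L_i and combine:
(-17)·(1/24) + (-4)·(-1/6) + (-3)·(1/4) + 4·(-1/6) + 11·(1/24) = -1

-1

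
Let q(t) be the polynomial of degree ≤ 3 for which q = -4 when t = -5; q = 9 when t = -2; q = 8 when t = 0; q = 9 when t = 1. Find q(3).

Evaluate each Lagrange basis at t = 3:
L_0(3) = (5)·(3)·(2)/[(-3)·(-5)·(-6)] = -1/3
L_1(3) = (8)·(3)·(2)/[(3)·(-2)·(-3)] = 8/3
L_2(3) = (8)·(5)·(2)/[(5)·(2)·(-1)] = -8
L_3(3) = (8)·(5)·(3)/[(6)·(3)·(1)] = 20/3
Sum: (-4)·(-1/3) + 9·(8/3) + 8·(-8) + 9·(20/3) = 64/3

64/3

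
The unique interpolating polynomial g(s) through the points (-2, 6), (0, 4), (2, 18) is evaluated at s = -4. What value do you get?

L_0(-4) = (-4)·(-6)/[(-2)·(-4)] = 3
L_1(-4) = (-2)·(-6)/[(2)·(-2)] = -3
L_2(-4) = (-2)·(-4)/[(4)·(2)] = 1
Sum: 6·(3) + 4·(-3) + 18·(1) = 24

24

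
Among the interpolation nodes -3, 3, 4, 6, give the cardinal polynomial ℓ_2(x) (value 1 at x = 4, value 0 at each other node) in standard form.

ℓ_2(x) = (x + 3)(x - 3)(x - 6) / [(7)·(1)·(-2)]
       = (x^3 - 6x^2 - 9x + 54) / (-14)

ℓ_2(x) = -(1/14)x^3 + (3/7)x^2 + (9/14)x - 27/7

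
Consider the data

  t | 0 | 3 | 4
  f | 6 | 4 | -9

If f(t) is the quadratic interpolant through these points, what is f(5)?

Using Newton's divided-difference form:
f[0,3] = (4 - 6) / (3 - 0) = -2/3
f[3,4] = (-9 - 4) / (4 - 3) = -13
f[0,3,4] = (-13 - (-2/3)) / (4 - 0) = -37/12
f(5) = 6 + (-2/3)·(5) + (-37/12)·(5)·(2) = -169/6

-169/6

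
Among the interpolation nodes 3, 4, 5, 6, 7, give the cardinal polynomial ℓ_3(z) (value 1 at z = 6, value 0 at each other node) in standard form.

ℓ_3(z) = -(1/6)z^4 + (19/6)z^3 - (131/6)z^2 + (389/6)z - 70

ℓ_3(z) = (z - 3)(z - 4)(z - 5)(z - 7) / [(3)·(2)·(1)·(-1)]
       = (z^4 - 19z^3 + 131z^2 - 389z + 420) / (-6)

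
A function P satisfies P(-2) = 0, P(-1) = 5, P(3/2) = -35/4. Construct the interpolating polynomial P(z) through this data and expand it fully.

P(z) = -3z^2 - 4z + 4

Newton's divided differences:
P[-2,-1] = (5 - 0) / (-1 - (-2)) = 5
P[-1,3/2] = (-35/4 - 5) / (3/2 - (-1)) = -11/2
P[-2,-1,3/2] = (-11/2 - 5) / (3/2 - (-2)) = -3
P(z) = 5·(z + 2) + (-3)·(z + 2)(z + 1)
Expanding: P(z) = -3z^2 - 4z + 4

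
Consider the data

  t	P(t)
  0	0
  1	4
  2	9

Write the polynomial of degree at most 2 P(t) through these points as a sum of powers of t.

P(t) = (1/2)t^2 + (7/2)t

L_0(t) = (t - 1)(t - 2) / [2] = (1/2)t^2 - (3/2)t + 1
L_1(t) = t(t - 2) / [-1] = -t^2 + 2t
L_2(t) = t(t - 1) / [2] = (1/2)t^2 - (1/2)t
P(t) = 0·L_0 + 4·L_1 + 9·L_2
  0·L_0(t) = 0
  4·L_1(t) = -4t^2 + 8t
  9·L_2(t) = (9/2)t^2 - (9/2)t
Adding term by term: (1/2)t^2 + (7/2)t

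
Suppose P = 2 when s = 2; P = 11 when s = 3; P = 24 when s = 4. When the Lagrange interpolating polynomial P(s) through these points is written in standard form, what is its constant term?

L_0(s) = (s - 3)(s - 4) / [2] = (1/2)s^2 - (7/2)s + 6
L_1(s) = (s - 2)(s - 4) / [-1] = -s^2 + 6s - 8
L_2(s) = (s - 2)(s - 3) / [2] = (1/2)s^2 - (5/2)s + 3
P(s) = 2·L_0 + 11·L_1 + 24·L_2
Only the constant term is needed; take it from each L_i and combine:
2·(6) + 11·(-8) + 24·(3) = -4

-4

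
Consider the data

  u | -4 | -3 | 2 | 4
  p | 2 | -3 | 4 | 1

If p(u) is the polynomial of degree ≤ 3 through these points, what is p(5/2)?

Using Newton's divided-difference form:
p[-4,-3] = (-3 - 2) / (-3 - (-4)) = -5
p[-3,2] = (4 - (-3)) / (2 - (-3)) = 7/5
p[2,4] = (1 - 4) / (4 - 2) = -3/2
p[-4,-3,2] = (7/5 - (-5)) / (2 - (-4)) = 16/15
p[-3,2,4] = (-3/2 - 7/5) / (4 - (-3)) = -29/70
p[-4,-3,2,4] = (-29/70 - 16/15) / (4 - (-4)) = -311/1680
p(5/2) = 2 + (-5)·(13/2) + (16/15)·(13/2)·(11/2) + (-311/1680)·(13/2)·(11/2)·(1/2) = 19373/4480

19373/4480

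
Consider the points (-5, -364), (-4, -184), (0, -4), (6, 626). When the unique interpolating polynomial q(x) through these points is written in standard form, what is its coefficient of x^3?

The leading coefficient equals the top divided difference q[-5,-4,0,6].
q[-5,-4] = (-184 - (-364)) / (-4 - (-5)) = 180
q[-4,0] = (-4 - (-184)) / (0 - (-4)) = 45
q[0,6] = (626 - (-4)) / (6 - 0) = 105
q[-5,-4,0] = (45 - 180) / (0 - (-5)) = -27
q[-4,0,6] = (105 - 45) / (6 - (-4)) = 6
q[-5,-4,0,6] = (6 - (-27)) / (6 - (-5)) = 3

3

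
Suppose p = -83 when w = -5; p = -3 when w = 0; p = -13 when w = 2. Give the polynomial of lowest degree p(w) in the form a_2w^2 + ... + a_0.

p(w) = -3w^2 + w - 3

L_0(w) = w(w - 2) / [35] = (1/35)w^2 - (2/35)w
L_1(w) = (w + 5)(w - 2) / [-10] = -(1/10)w^2 - (3/10)w + 1
L_2(w) = (w + 5)w / [14] = (1/14)w^2 + (5/14)w
p(w) = (-83)·L_0 + (-3)·L_1 + (-13)·L_2
  (-83)·L_0(w) = -(83/35)w^2 + (166/35)w
  (-3)·L_1(w) = (3/10)w^2 + (9/10)w - 3
  (-13)·L_2(w) = -(13/14)w^2 - (65/14)w
Adding term by term: -3w^2 + w - 3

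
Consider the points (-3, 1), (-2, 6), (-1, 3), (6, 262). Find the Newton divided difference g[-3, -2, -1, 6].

1

g[-3,-2] = (6 - 1) / (-2 - (-3)) = 5
g[-2,-1] = (3 - 6) / (-1 - (-2)) = -3
g[-1,6] = (262 - 3) / (6 - (-1)) = 37
g[-3,-2,-1] = (-3 - 5) / (-1 - (-3)) = -4
g[-2,-1,6] = (37 - (-3)) / (6 - (-2)) = 5
g[-3,-2,-1,6] = (5 - (-4)) / (6 - (-3)) = 1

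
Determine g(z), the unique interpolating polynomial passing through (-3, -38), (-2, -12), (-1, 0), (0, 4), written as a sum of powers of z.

L_0(z) = (z + 2)(z + 1)z / [-6] = -(1/6)z^3 - (1/2)z^2 - (1/3)z
L_1(z) = (z + 3)(z + 1)z / [2] = (1/2)z^3 + 2z^2 + (3/2)z
L_2(z) = (z + 3)(z + 2)z / [-2] = -(1/2)z^3 - (5/2)z^2 - 3z
L_3(z) = (z + 3)(z + 2)(z + 1) / [6] = (1/6)z^3 + z^2 + (11/6)z + 1
g(z) = (-38)·L_0 + (-12)·L_1 + 0·L_2 + 4·L_3
  (-38)·L_0(z) = (19/3)z^3 + 19z^2 + (38/3)z
  (-12)·L_1(z) = -6z^3 - 24z^2 - 18z
  0·L_2(z) = 0
  4·L_3(z) = (2/3)z^3 + 4z^2 + (22/3)z + 4
Adding term by term: z^3 - z^2 + 2z + 4

g(z) = z^3 - z^2 + 2z + 4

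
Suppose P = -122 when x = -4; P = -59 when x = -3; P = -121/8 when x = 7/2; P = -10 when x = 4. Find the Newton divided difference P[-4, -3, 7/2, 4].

1

P[-4,-3] = (-59 - (-122)) / (-3 - (-4)) = 63
P[-3,7/2] = (-121/8 - (-59)) / (7/2 - (-3)) = 27/4
P[7/2,4] = (-10 - (-121/8)) / (4 - 7/2) = 41/4
P[-4,-3,7/2] = (27/4 - 63) / (7/2 - (-4)) = -15/2
P[-3,7/2,4] = (41/4 - 27/4) / (4 - (-3)) = 1/2
P[-4,-3,7/2,4] = (1/2 - (-15/2)) / (4 - (-4)) = 1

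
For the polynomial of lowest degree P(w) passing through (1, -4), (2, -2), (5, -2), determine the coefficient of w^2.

The leading coefficient equals the top divided difference P[1,2,5].
P[1,2] = (-2 - (-4)) / (2 - 1) = 2
P[2,5] = (-2 - (-2)) / (5 - 2) = 0
P[1,2,5] = (0 - 2) / (5 - 1) = -1/2

-1/2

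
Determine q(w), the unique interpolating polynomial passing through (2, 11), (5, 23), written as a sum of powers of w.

q(w) = 4w + 3

Build the Lagrange basis polynomials:
L_0(w) = (w - 5) / [-3] = -(1/3)w + 5/3
L_1(w) = (w - 2) / [3] = (1/3)w - 2/3
q(w) = 11·L_0 + 23·L_1
  11·L_0(w) = -(11/3)w + 55/3
  23·L_1(w) = (23/3)w - 46/3
Adding term by term: 4w + 3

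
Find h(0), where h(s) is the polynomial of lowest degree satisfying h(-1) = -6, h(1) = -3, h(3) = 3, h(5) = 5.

L_0(0) = (-1)·(-3)·(-5)/[(-2)·(-4)·(-6)] = 5/16
L_1(0) = (1)·(-3)·(-5)/[(2)·(-2)·(-4)] = 15/16
L_2(0) = (1)·(-1)·(-5)/[(4)·(2)·(-2)] = -5/16
L_3(0) = (1)·(-1)·(-3)/[(6)·(4)·(2)] = 1/16
Sum: (-6)·(5/16) + (-3)·(15/16) + 3·(-5/16) + 5·(1/16) = -85/16

-85/16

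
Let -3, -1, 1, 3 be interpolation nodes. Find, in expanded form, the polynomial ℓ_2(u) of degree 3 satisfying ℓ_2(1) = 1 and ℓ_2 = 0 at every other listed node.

ℓ_2(u) = -(1/16)u^3 - (1/16)u^2 + (9/16)u + 9/16

ℓ_2(u) = (u + 3)(u + 1)(u - 3) / [(4)·(2)·(-2)]
       = (u^3 + u^2 - 9u - 9) / (-16)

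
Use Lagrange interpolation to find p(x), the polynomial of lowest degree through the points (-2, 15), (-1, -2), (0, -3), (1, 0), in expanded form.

Build the Lagrange basis polynomials:
L_0(x) = (x + 1)x(x - 1) / [-6] = -(1/6)x^3 + (1/6)x
L_1(x) = (x + 2)x(x - 1) / [2] = (1/2)x^3 + (1/2)x^2 - x
L_2(x) = (x + 2)(x + 1)(x - 1) / [-2] = -(1/2)x^3 - x^2 + (1/2)x + 1
L_3(x) = (x + 2)(x + 1)x / [6] = (1/6)x^3 + (1/2)x^2 + (1/3)x
p(x) = 15·L_0 + (-2)·L_1 + (-3)·L_2 + 0·L_3
  15·L_0(x) = -(5/2)x^3 + (5/2)x
  (-2)·L_1(x) = -x^3 - x^2 + 2x
  (-3)·L_2(x) = (3/2)x^3 + 3x^2 - (3/2)x - 3
  0·L_3(x) = 0
Adding term by term: -2x^3 + 2x^2 + 3x - 3

p(x) = -2x^3 + 2x^2 + 3x - 3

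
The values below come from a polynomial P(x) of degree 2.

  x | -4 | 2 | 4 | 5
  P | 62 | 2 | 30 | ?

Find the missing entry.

53

The 3 known values determine P uniquely (degree ≤ 2).
L_0(5) = (3)·(1)/[(-6)·(-8)] = 1/16
L_1(5) = (9)·(1)/[(6)·(-2)] = -3/4
L_2(5) = (9)·(3)/[(8)·(2)] = 27/16
Sum: 62·(1/16) + 2·(-3/4) + 30·(27/16) = 53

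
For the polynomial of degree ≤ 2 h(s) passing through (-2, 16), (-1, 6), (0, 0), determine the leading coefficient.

The leading coefficient equals the top divided difference h[-2,-1,0].
h[-2,-1] = (6 - 16) / (-1 - (-2)) = -10
h[-1,0] = (0 - 6) / (0 - (-1)) = -6
h[-2,-1,0] = (-6 - (-10)) / (0 - (-2)) = 2

2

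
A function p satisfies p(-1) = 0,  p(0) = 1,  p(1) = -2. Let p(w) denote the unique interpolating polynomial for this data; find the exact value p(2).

-9

Evaluate each Lagrange basis at w = 2:
L_0(2) = (2)·(1)/[(-1)·(-2)] = 1
L_1(2) = (3)·(1)/[(1)·(-1)] = -3
L_2(2) = (3)·(2)/[(2)·(1)] = 3
Sum: 0 + 1·(-3) + (-2)·(3) = -9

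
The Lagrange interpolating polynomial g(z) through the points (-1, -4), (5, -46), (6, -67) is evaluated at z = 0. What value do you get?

L_0(0) = (-5)·(-6)/[(-6)·(-7)] = 5/7
L_1(0) = (1)·(-6)/[(6)·(-1)] = 1
L_2(0) = (1)·(-5)/[(7)·(1)] = -5/7
Sum: (-4)·(5/7) + (-46)·(1) + (-67)·(-5/7) = -1

-1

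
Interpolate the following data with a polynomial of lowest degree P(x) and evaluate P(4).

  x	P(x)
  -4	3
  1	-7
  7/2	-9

L_0(4) = (3)·(1/2)/[(-5)·(-15/2)] = 1/25
L_1(4) = (8)·(1/2)/[(5)·(-5/2)] = -8/25
L_2(4) = (8)·(3)/[(15/2)·(5/2)] = 32/25
Sum: 3·(1/25) + (-7)·(-8/25) + (-9)·(32/25) = -229/25

-229/25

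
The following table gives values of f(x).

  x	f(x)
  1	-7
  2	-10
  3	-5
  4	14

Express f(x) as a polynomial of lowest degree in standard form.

f(x) = x^3 - 2x^2 - 4x - 2

Newton's divided differences:
f[1,2] = (-10 - (-7)) / (2 - 1) = -3
f[2,3] = (-5 - (-10)) / (3 - 2) = 5
f[3,4] = (14 - (-5)) / (4 - 3) = 19
f[1,2,3] = (5 - (-3)) / (3 - 1) = 4
f[2,3,4] = (19 - 5) / (4 - 2) = 7
f[1,2,3,4] = (7 - 4) / (4 - 1) = 1
f(x) = -7 + (-3)·(x - 1) + 4·(x - 1)(x - 2) + 1·(x - 1)(x - 2)(x - 3)
Expanding: f(x) = x^3 - 2x^2 - 4x - 2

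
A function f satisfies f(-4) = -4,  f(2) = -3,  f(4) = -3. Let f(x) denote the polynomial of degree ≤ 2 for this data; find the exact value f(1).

-49/16

L_0(1) = (-1)·(-3)/[(-6)·(-8)] = 1/16
L_1(1) = (5)·(-3)/[(6)·(-2)] = 5/4
L_2(1) = (5)·(-1)/[(8)·(2)] = -5/16
Sum: (-4)·(1/16) + (-3)·(5/4) + (-3)·(-5/16) = -49/16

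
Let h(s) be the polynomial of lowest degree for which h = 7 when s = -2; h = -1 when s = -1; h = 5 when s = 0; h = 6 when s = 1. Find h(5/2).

Using Newton's divided-difference form:
h[-2,-1] = (-1 - 7) / (-1 - (-2)) = -8
h[-1,0] = (5 - (-1)) / (0 - (-1)) = 6
h[0,1] = (6 - 5) / (1 - 0) = 1
h[-2,-1,0] = (6 - (-8)) / (0 - (-2)) = 7
h[-1,0,1] = (1 - 6) / (1 - (-1)) = -5/2
h[-2,-1,0,1] = (-5/2 - 7) / (1 - (-2)) = -19/6
h(5/2) = 7 + (-8)·(9/2) + 7·(9/2)·(7/2) + (-19/6)·(9/2)·(7/2)·(5/2) = -695/16

-695/16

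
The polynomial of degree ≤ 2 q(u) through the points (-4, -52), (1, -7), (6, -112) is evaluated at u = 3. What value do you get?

L_0(3) = (2)·(-3)/[(-5)·(-10)] = -3/25
L_1(3) = (7)·(-3)/[(5)·(-5)] = 21/25
L_2(3) = (7)·(2)/[(10)·(5)] = 7/25
Sum: (-52)·(-3/25) + (-7)·(21/25) + (-112)·(7/25) = -31

-31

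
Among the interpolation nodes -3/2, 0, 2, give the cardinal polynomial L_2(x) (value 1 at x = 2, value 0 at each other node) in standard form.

L_2(x) = (x + 3/2)x / [(7/2)·(2)]
       = (x^2 + (3/2)x) / (7)

L_2(x) = (1/7)x^2 + (3/14)x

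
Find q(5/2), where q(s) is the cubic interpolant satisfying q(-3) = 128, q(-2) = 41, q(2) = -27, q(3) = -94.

-107/2

Evaluate each Lagrange basis at s = 5/2:
L_0(5/2) = (9/2)·(1/2)·(-1/2)/[(-1)·(-5)·(-6)] = 3/80
L_1(5/2) = (11/2)·(1/2)·(-1/2)/[(1)·(-4)·(-5)] = -11/160
L_2(5/2) = (11/2)·(9/2)·(-1/2)/[(5)·(4)·(-1)] = 99/160
L_3(5/2) = (11/2)·(9/2)·(1/2)/[(6)·(5)·(1)] = 33/80
Sum: 128·(3/80) + 41·(-11/160) + (-27)·(99/160) + (-94)·(33/80) = -107/2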